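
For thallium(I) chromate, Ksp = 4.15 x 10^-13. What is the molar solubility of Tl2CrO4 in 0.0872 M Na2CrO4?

Tl2CrO4(s) <=> 2 Tl^+ + CrO4^2-
Ksp = [Tl^+]^2[CrO4^2-]
If s mol/L dissolves here, [Tl^+] = 2s, [CrO4^2-] = 0.0872 + s ≈ 0.0872 (Ksp is small, so little additional dissolves).
Ksp ≈ (2s)^2 × 0.0872
s = 1.09 × 10^-6 M
Check: s = 1.1 x 10^-6 ≪ 0.0872, so the approximation is valid.

1.09e-6 M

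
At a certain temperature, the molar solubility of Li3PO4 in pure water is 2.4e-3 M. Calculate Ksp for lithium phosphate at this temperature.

Ksp = 9.0 × 10^-10

Li3PO4(s) <=> 3 Li^+ + PO4^3-
For each mole of Li3PO4 that dissolves: [Li^+] = 3s, [PO4^3-] = s.
Ksp = [Li^+]^3[PO4^3-]
So Ksp = (3s)^3 × s = 27s^4
With s = 2.4 × 10^-3: Ksp = 9.0 x 10^-10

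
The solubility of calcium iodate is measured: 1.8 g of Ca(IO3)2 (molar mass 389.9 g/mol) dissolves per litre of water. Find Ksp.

3.9 × 10^-7

Molar solubility s = (1.8 g/L) / (389.9 g/mol) = 4.62 × 10^-3 M.
Ca(IO3)2(s) ⇌ Ca^2+(aq) + 2 IO3^-(aq)
Let s = molar solubility. Then [Ca^2+] = s and [IO3^-] = 2s.
Ksp = [Ca^2+][IO3^-]^2
Ksp = s(2s)^2 = 4s^3
Ksp = 4 × (4.62 × 10^-3)^3 = 3.9 × 10^-7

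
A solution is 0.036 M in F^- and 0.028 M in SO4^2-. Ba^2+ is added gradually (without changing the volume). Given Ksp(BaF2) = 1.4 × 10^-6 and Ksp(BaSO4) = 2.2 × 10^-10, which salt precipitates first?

BaSO4

Precipitation of each salt starts when its ion product equals its Ksp.
For BaF2: 1.4 × 10^-6 = (0.036)^2 × [Ba^2+]  ⇒  [Ba^2+] = 1.1 x 10^-3 M.
For BaSO4: 2.2 × 10^-10 = 0.028 × [Ba^2+]  ⇒  [Ba^2+] = 7.9 × 10^-9 M.
The salt with the lower threshold [Ba^2+] precipitates first: BaSO4.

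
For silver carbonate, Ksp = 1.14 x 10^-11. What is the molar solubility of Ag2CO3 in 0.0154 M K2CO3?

Ag2CO3(s) <=> 2 Ag^+ + CO3^2-
Ksp = [Ag^+]^2[CO3^2-]
If s mol/L dissolves here, [Ag^+] = 2s, [CO3^2-] = 0.0154 + s ≈ 0.0154 (common-ion effect: CO3^2- is already 0.0154 M).
Ksp ≈ (2s)^2 × 0.0154
s = 1.36 × 10^-5 M
Check: s = 1.4 x 10^-5 ≪ 0.0154, so the approximation is valid.

s = 1.36 × 10^-5 M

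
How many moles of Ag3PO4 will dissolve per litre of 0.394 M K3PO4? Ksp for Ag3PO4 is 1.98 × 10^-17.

Ag3PO4(s) ⇌ 3 Ag^+ + PO4^3-
Ksp = [Ag^+]^3[PO4^3-]
Let s be the molar solubility in this solution. [Ag^+] = 3s, [PO4^3-] = 0.394 + s ≈ 0.394 (Ksp is small, so little additional dissolves).
Ksp ≈ (3s)^3 × 0.394
s = 1.23 x 10^-6 M
Check: s = 1.2 × 10^-6 ≪ 0.394, so the approximation is valid.

1.23 × 10^-6 M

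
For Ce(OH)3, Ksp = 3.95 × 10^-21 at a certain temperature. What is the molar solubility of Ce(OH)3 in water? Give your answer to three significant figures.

3.48e-6 M

Ce(OH)3(s) ⇌ Ce^3+(aq) + 3 OH^-(aq)
Ksp = [Ce^3+][OH^-]^3
If s mol/L of Ce(OH)3 dissolves, [Ce^3+] = s and [OH^-] = 3s.
So Ksp = s × (3s)^3 = 27s^4
s^4 = 3.95 × 10^-21 / 27, so s = 3.48 × 10^-6 M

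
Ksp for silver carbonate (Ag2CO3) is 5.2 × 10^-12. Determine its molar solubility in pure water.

Ag2CO3(s) ⇌ 2 Ag^+ + CO3^2-
Ksp = [Ag^+]^2[CO3^2-]
With molar solubility s: [Ag^+] = 2s, [CO3^2-] = s.
So Ksp = (2s)^2 × s = 4s^3
Solving, s = (5.2 × 10^-12/4)^(1/3) = 1.1 × 10^-4 M

s = 1.1 x 10^-4 M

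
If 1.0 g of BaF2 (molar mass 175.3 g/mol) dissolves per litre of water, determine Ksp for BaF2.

7.4 × 10^-7

Molar solubility s = (1.0 g/L) / (175.3 g/mol) = 5.70 × 10^-3 M.
BaF2(s) ⇌ Ba^2+ + 2 F^-
If s mol/L of BaF2 dissolves, [Ba^2+] = s and [F^-] = 2s.
Ksp = [Ba^2+][F^-]^2
So Ksp = s × (2s)^2 = 4s^3
With s = 5.70 × 10^-3: Ksp = 7.4 × 10^-7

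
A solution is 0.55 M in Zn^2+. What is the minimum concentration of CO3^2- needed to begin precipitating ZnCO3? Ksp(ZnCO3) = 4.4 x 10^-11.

ZnCO3(s) ⇌ Zn^2+ + CO3^2-
Ksp = [Zn^2+][CO3^2-]
Precipitation begins when Q = Ksp. With [Zn^2+] = 0.55 M:
4.4 x 10^-11 = (0.55) × [CO3^2-]
[CO3^2-] = (4.4 x 10^-11 / 5.5 × 10^-1) = 8.0 × 10^-11 M

8.0 × 10^-11 M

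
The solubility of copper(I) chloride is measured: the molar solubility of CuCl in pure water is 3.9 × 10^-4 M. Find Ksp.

CuCl(s) ⇌ Cu^+ + Cl^-
If s mol/L of CuCl dissolves, [Cu^+] = s and [Cl^-] = s.
Ksp = [Cu^+][Cl^-]
Ksp = (s)(s) = s^2
With s = 3.9 × 10^-4: Ksp = 1.5 × 10^-7

Ksp = 1.5e-7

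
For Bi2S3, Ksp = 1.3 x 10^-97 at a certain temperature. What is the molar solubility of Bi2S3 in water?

Bi2S3(s) <=> 2 Bi^3+(aq) + 3 S^2-(aq)
Ksp = [Bi^3+]^2[S^2-]^3
With molar solubility s: [Bi^3+] = 2s, [S^2-] = 3s.
So Ksp = (2s)^2 × (3s)^3 = 108s^5
s = (1.3 x 10^-97 / 108)^(1/5) = 1.6 × 10^-20 M

s = 1.6 x 10^-20 M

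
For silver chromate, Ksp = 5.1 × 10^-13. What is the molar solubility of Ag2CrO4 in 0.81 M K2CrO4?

4.0e-7 M

Ag2CrO4(s) ⇌ 2 Ag^+ + CrO4^2-
Ksp = [Ag^+]^2[CrO4^2-]
Let s = moles of Ag2CrO4 that dissolve per litre. [Ag^+] = 2s, [CrO4^2-] = 0.81 + s ≈ 0.81 (common-ion effect: CrO4^2- is already 0.81 M).
Ksp ≈ (2s)^2 × 0.81
s = 4.0 x 10^-7 M
Check: s = 4.0 x 10^-7 ≪ 0.81, so the approximation is valid.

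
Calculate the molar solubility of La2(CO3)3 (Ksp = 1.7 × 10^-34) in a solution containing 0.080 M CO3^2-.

La2(CO3)3(s) ⇌ 2 La^3+ + 3 CO3^2-
Ksp = [La^3+]^2[CO3^2-]^3
Let s = moles of La2(CO3)3 that dissolve per litre. [La^3+] = 2s, [CO3^2-] = 0.080 + 3s ≈ 0.080 (Ksp is small, so little additional dissolves).
Ksp ≈ (2s)^2 × (0.080)^3
s = 2.9 × 10^-16 M
Check: 3s = 8.6 × 10^-16 ≪ 0.080, so the approximation is valid.

s ≈ 2.9 × 10^-16 M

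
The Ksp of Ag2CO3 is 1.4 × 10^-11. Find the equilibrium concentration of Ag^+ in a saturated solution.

3.0e-4 M

Ag2CO3(s) ⇌ 2 Ag^+(aq) + CO3^2-(aq)
Ksp = [Ag^+]^2[CO3^2-]
With molar solubility s: [Ag^+] = 2s, [CO3^2-] = s.
So Ksp = (2s)^2 × s = 4s^3
Solving, s = (1.4 × 10^-11/4)^(1/3) = 1.52 × 10^-4 M
[Ag^+] = 2s = 3.0 x 10^-4 M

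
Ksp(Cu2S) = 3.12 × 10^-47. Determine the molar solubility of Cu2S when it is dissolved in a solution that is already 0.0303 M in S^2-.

Cu2S(s) <=> 2 Cu^+(aq) + S^2-(aq)
Ksp = [Cu^+]^2[S^2-]
If s mol/L dissolves here, [Cu^+] = 2s, [S^2-] = 0.0303 + s ≈ 0.0303 (Ksp is small, so little additional dissolves).
Ksp ≈ (2s)^2 × 0.0303
s = 1.60 × 10^-23 M
Check: s = 1.6 × 10^-23 ≪ 0.0303, so the approximation is valid.

1.60e-23 M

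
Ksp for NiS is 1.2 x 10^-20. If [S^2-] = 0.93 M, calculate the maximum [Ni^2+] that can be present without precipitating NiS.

NiS(s) <=> Ni^2+ + S^2-
Ksp = [Ni^2+][S^2-]
Precipitation begins when Q = Ksp. With [S^2-] = 0.93 M:
1.2 x 10^-20 = (0.93) × [Ni^2+]
[Ni^2+] = (1.2 x 10^-20 / 9.3 x 10^-1) = 1.3 × 10^-20 M

[Ni^2+] ≈ 1.3e-20 M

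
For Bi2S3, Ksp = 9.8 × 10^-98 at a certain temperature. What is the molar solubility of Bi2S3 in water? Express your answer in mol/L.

s ≈ 1.6 × 10^-20 M

Bi2S3(s) <=> 2 Bi^3+ + 3 S^2-
Ksp = [Bi^3+]^2[S^2-]^3
Let s = molar solubility. Then [Bi^3+] = 2s and [S^2-] = 3s.
So Ksp = (2s)^2 × (3s)^3 = 108s^5
s = (9.8 × 10^-98 / 108)^(1/5) = 1.6 × 10^-20 M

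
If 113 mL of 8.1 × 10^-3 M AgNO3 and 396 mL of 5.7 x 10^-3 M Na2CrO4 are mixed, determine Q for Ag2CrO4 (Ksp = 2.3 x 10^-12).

Total volume = 113 + 396 = 509 mL.
[Ag^+] = 8.1 × 10^-3 × (113/509) = 1.80 x 10^-3 M
[CrO4^2-] = 5.7 × 10^-3 × (396/509) = 4.43 x 10^-3 M
Ag2CrO4(s) ⇌ 2 Ag^+ + CrO4^2-, so Q = [Ag^+]^2[CrO4^2-]
Q = (1.80 × 10^-3)^2(4.43 x 10^-3) = 1.4 × 10^-8
Q > Ksp, so Ag2CrO4 will precipitate.

Q ≈ 1.4 x 10^-8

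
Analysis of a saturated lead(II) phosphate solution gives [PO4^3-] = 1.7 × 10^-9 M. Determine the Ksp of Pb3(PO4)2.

Pb3(PO4)2(s) ⇌ 3 Pb^2+(aq) + 2 PO4^3-(aq)
Stoichiometry gives [Pb^2+] = (3/2)[PO4^3-] = 2.55 x 10^-9 M.
Ksp = [Pb^2+]^3[PO4^3-]^2
Ksp = (2.55 × 10^-9)^3 × (1.7 × 10^-9)^2 = 4.8 x 10^-44

Ksp ≈ 4.8 × 10^-44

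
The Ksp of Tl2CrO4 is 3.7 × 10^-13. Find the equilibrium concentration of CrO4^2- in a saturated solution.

Tl2CrO4(s) ⇌ 2 Tl^+ + CrO4^2-
Ksp = [Tl^+]^2[CrO4^2-]
If s mol/L of Tl2CrO4 dissolves, [Tl^+] = 2s and [CrO4^2-] = s.
So Ksp = (2s)^2 × s = 4s^3
s^3 = 3.7 × 10^-13 / 4, so s = 4.52 × 10^-5 M
[CrO4^2-] = s = 4.5 x 10^-5 M

4.5 × 10^-5 M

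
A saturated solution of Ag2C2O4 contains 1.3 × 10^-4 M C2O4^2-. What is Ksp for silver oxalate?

Ag2C2O4(s) ⇌ 2 Ag^+ + C2O4^2-
Stoichiometry gives [Ag^+] = (2/1)[C2O4^2-] = 2.60 × 10^-4 M.
Ksp = [Ag^+]^2[C2O4^2-]
Ksp = (2.60 × 10^-4)^2 × 1.3 × 10^-4 = 8.8 x 10^-12

Ksp = 8.8 × 10^-12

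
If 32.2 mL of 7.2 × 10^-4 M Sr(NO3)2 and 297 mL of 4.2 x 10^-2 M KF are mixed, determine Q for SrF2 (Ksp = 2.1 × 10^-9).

Total volume = 32.2 + 297 = 329.2 mL.
[Sr^2+] = 7.2 × 10^-4 × (32.2/329.2) = 7.04 × 10^-5 M
[F^-] = 4.2 × 10^-2 × (297/329.2) = 3.79 × 10^-2 M
SrF2(s) <=> Sr^2+ + 2 F^-, so Q = [Sr^2+][F^-]^2
Q = (7.04 × 10^-5)(3.79 × 10^-2)^2 = 1.0 × 10^-7
Q > Ksp, so SrF2 will precipitate.

1.0e-7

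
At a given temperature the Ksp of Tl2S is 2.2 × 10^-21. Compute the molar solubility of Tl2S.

8.2 × 10^-8 M

Tl2S(s) ⇌ 2 Tl^+ + S^2-
Ksp = [Tl^+]^2[S^2-]
If s mol/L of Tl2S dissolves, [Tl^+] = 2s and [S^2-] = s.
Ksp = (2s)^2s = 4s^3
s^3 = 2.2 × 10^-21 / 4, so s = 8.2 x 10^-8 M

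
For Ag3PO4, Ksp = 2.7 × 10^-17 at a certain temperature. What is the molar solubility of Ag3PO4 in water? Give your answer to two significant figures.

Ag3PO4(s) ⇌ 3 Ag^+(aq) + PO4^3-(aq)
Ksp = [Ag^+]^3[PO4^3-]
For each mole of Ag3PO4 that dissolves: [Ag^+] = 3s, [PO4^3-] = s.
Ksp = (3s)^3s = 27s^4
s^4 = 2.7 × 10^-17 / 27, so s = 3.2 x 10^-5 M

s ≈ 3.2 x 10^-5 M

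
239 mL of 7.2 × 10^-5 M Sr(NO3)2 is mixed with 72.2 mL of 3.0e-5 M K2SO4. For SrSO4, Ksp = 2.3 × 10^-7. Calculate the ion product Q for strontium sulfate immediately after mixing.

Q = 3.8e-10

Total volume = 239 + 72.2 = 311.2 mL.
[Sr^2+] = 7.2 × 10^-5 × (239/311.2) = 5.53 × 10^-5 M
[SO4^2-] = 3.0 × 10^-5 × (72.2/311.2) = 6.96 × 10^-6 M
SrSO4(s) <=> Sr^2+(aq) + SO4^2-(aq), so Q = [Sr^2+][SO4^2-]
Q = (5.53 x 10^-5)(6.96 x 10^-6) = 3.8 x 10^-10
Q < Ksp, so no precipitate of SrSO4 forms.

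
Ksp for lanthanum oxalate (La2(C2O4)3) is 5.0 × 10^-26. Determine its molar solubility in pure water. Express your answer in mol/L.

3.4 × 10^-6 M

La2(C2O4)3(s) <=> 2 La^3+ + 3 C2O4^2-
Ksp = [La^3+]^2[C2O4^2-]^3
With molar solubility s: [La^3+] = 2s, [C2O4^2-] = 3s.
Ksp = (2s)^2(3s)^3 = 108s^5
Solving, s = (5.0 × 10^-26/108)^(1/5) = 3.4 × 10^-6 M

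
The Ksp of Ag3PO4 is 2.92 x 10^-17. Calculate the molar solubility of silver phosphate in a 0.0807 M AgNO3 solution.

s ≈ 5.56 x 10^-14 M

Ag3PO4(s) ⇌ 3 Ag^+(aq) + PO4^3-(aq)
Ksp = [Ag^+]^3[PO4^3-]
Let s = moles of Ag3PO4 that dissolve per litre. [Ag^+] = 0.0807 + 3s ≈ 0.0807, [PO4^3-] = s (since Ag^+ from AgNO3 dominates).
Ksp ≈ (0.0807)^3 × s
s = 5.56 x 10^-14 M
Check: 3s = 1.7 x 10^-13 ≪ 0.0807, so the approximation is valid.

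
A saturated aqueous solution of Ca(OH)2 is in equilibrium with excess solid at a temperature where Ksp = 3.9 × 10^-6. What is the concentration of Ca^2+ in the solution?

[Ca^2+] ≈ 9.9e-3 M

Ca(OH)2(s) ⇌ Ca^2+ + 2 OH^-
Ksp = [Ca^2+][OH^-]^2
Let s = molar solubility. Then [Ca^2+] = s and [OH^-] = 2s.
Substituting: Ksp = s(2s)^2 = 4s^3
s = (3.9 × 10^-6 / 4)^(1/3) = 9.92 × 10^-3 M
[Ca^2+] = s = 9.9 × 10^-3 M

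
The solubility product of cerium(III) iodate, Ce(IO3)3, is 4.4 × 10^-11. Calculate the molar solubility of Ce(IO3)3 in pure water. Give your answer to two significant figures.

Ce(IO3)3(s) <=> Ce^3+ + 3 IO3^-
Ksp = [Ce^3+][IO3^-]^3
Let s = molar solubility. Then [Ce^3+] = s and [IO3^-] = 3s.
Substituting: Ksp = s(3s)^3 = 27s^4
Solving, s = (4.4 × 10^-11/27)^(1/4) = 1.1 × 10^-3 M

1.1 × 10^-3 M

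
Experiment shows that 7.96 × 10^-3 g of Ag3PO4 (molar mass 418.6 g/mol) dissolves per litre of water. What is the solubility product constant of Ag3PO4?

Ksp = 3.53e-18

Molar solubility s = (7.96 x 10^-3 g/L) / (418.6 g/mol) = 1.902 × 10^-5 M.
Ag3PO4(s) ⇌ 3 Ag^+(aq) + PO4^3-(aq)
With molar solubility s: [Ag^+] = 3s, [PO4^3-] = s.
Ksp = [Ag^+]^3[PO4^3-]
Substituting: Ksp = (3s)^3s = 27s^4
Ksp = 27 × (1.902 × 10^-5)^4 = 3.53 × 10^-18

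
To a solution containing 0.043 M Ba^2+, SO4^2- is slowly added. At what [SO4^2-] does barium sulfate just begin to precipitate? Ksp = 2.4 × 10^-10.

[SO4^2-] = 5.6 × 10^-9 M

BaSO4(s) <=> Ba^2+(aq) + SO4^2-(aq)
Ksp = [Ba^2+][SO4^2-]
Precipitation begins when Q = Ksp. With [Ba^2+] = 0.043 M:
2.4 × 10^-10 = (0.043) × [SO4^2-]
[SO4^2-] = (2.4 × 10^-10 / 4.3 × 10^-2) = 5.6 x 10^-9 M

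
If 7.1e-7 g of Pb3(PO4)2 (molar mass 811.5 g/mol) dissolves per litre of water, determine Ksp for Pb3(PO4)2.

Ksp ≈ 5.5 × 10^-44

Molar solubility s = (7.1 × 10^-7 g/L) / (811.5 g/mol) = 8.75 × 10^-10 M.
Pb3(PO4)2(s) ⇌ 3 Pb^2+ + 2 PO4^3-
With molar solubility s: [Pb^2+] = 3s, [PO4^3-] = 2s.
Ksp = [Pb^2+]^3[PO4^3-]^2
So Ksp = (3s)^3 × (2s)^2 = 108s^5
With s = 8.75 × 10^-10: Ksp = 5.5 × 10^-44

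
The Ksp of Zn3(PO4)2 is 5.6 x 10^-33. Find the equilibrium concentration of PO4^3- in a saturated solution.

2.8e-7 M

Zn3(PO4)2(s) ⇌ 3 Zn^2+ + 2 PO4^3-
Ksp = [Zn^2+]^3[PO4^3-]^2
If s mol/L of Zn3(PO4)2 dissolves, [Zn^2+] = 3s and [PO4^3-] = 2s.
Ksp = (3s)^3(2s)^2 = 108s^5
Solving, s = (5.6 x 10^-33/108)^(1/5) = 1.39 × 10^-7 M
[PO4^3-] = 2s = 2.8 × 10^-7 M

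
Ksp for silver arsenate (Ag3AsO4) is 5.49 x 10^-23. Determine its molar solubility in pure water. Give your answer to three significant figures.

s = 1.19 × 10^-6 M

Ag3AsO4(s) ⇌ 3 Ag^+(aq) + AsO4^3-(aq)
Ksp = [Ag^+]^3[AsO4^3-]
With molar solubility s: [Ag^+] = 3s, [AsO4^3-] = s.
So Ksp = (3s)^3 × s = 27s^4
s^4 = 5.49 x 10^-23 / 27, so s = 1.19 × 10^-6 M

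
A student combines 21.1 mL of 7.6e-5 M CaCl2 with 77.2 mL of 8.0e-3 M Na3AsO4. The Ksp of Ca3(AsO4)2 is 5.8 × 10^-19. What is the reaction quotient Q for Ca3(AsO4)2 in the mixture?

1.7e-19

Total volume = 21.1 + 77.2 = 98.3 mL.
[Ca^2+] = 7.6 × 10^-5 × (21.1/98.3) = 1.63 × 10^-5 M
[AsO4^3-] = 8.0 × 10^-3 × (77.2/98.3) = 6.28 x 10^-3 M
Ca3(AsO4)2(s) ⇌ 3 Ca^2+ + 2 AsO4^3-, so Q = [Ca^2+]^3[AsO4^3-]^2
Q = (1.63 x 10^-5)^3(6.28 × 10^-3)^2 = 1.7 × 10^-19
Q < Ksp, so no precipitate of Ca3(AsO4)2 forms.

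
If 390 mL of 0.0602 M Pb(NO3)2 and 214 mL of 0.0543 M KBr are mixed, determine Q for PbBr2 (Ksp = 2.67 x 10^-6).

Total volume = 390 + 214 = 604 mL.
[Pb^2+] = 6.02 x 10^-2 × (390/604) = 3.887 x 10^-2 M
[Br^-] = 5.43 x 10^-2 × (214/604) = 1.924 × 10^-2 M
PbBr2(s) ⇌ Pb^2+(aq) + 2 Br^-(aq), so Q = [Pb^2+][Br^-]^2
Q = (3.887 × 10^-2)(1.924 × 10^-2)^2 = 1.44 × 10^-5
Q > Ksp, so PbBr2 will precipitate.

Q = 1.44 x 10^-5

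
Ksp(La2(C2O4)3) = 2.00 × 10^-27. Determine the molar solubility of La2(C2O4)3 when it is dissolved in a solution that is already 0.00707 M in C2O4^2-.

3.76e-11 M

La2(C2O4)3(s) ⇌ 2 La^3+(aq) + 3 C2O4^2-(aq)
Ksp = [La^3+]^2[C2O4^2-]^3
If s mol/L dissolves here, [La^3+] = 2s, [C2O4^2-] = 0.00707 + 3s ≈ 0.00707 (common-ion effect: C2O4^2- is already 0.00707 M).
Ksp ≈ (2s)^2 × (0.00707)^3
s = 3.76 x 10^-11 M
Check: 3s = 1.1 × 10^-10 ≪ 0.00707, so the approximation is valid.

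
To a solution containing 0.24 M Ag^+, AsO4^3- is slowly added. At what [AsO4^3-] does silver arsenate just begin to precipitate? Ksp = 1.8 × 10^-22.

Ag3AsO4(s) ⇌ 3 Ag^+(aq) + AsO4^3-(aq)
Ksp = [Ag^+]^3[AsO4^3-]
Precipitation begins when Q = Ksp. With [Ag^+] = 0.24 M:
1.8 × 10^-22 = (0.24)^3 × [AsO4^3-]
[AsO4^3-] = (1.8 × 10^-22 / 1.38 × 10^-2) = 1.3 × 10^-20 M

1.3 × 10^-20 M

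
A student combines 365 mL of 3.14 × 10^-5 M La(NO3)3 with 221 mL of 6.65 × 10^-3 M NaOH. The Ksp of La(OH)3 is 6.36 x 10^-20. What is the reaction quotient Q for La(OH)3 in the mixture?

Total volume = 365 + 221 = 586 mL.
[La^3+] = 3.14 × 10^-5 × (365/586) = 1.956 × 10^-5 M
[OH^-] = 6.65 × 10^-3 × (221/586) = 2.508 × 10^-3 M
La(OH)3(s) ⇌ La^3+(aq) + 3 OH^-(aq), so Q = [La^3+][OH^-]^3
Q = (1.956 × 10^-5)(2.508 × 10^-3)^3 = 3.09 × 10^-13
Q > Ksp, so La(OH)3 will precipitate.

3.09 x 10^-13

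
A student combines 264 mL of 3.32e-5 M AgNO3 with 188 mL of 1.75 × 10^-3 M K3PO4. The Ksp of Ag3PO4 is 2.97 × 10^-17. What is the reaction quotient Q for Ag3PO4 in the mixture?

Total volume = 264 + 188 = 452 mL.
[Ag^+] = 3.32 × 10^-5 × (264/452) = 1.939 × 10^-5 M
[PO4^3-] = 1.75 × 10^-3 × (188/452) = 7.279 × 10^-4 M
Ag3PO4(s) ⇌ 3 Ag^+ + PO4^3-, so Q = [Ag^+]^3[PO4^3-]
Q = (1.939 x 10^-5)^3(7.279 × 10^-4) = 5.31 x 10^-18
Q < Ksp, so no precipitate of Ag3PO4 forms.

5.31 x 10^-18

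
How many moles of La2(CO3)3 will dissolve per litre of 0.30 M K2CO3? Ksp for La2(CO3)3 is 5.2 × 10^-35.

La2(CO3)3(s) <=> 2 La^3+ + 3 CO3^2-
Ksp = [La^3+]^2[CO3^2-]^3
Let s be the molar solubility in this solution. [La^3+] = 2s, [CO3^2-] = 0.30 + 3s ≈ 0.30 (Ksp is small, so little additional dissolves).
Ksp ≈ (2s)^2 × (0.30)^3
s = 2.2 × 10^-17 M
Check: 3s = 6.6 x 10^-17 ≪ 0.30, so the approximation is valid.

s = 2.2 x 10^-17 M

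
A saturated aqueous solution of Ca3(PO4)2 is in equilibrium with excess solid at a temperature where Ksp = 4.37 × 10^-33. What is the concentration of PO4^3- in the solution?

2.65e-7 M

Ca3(PO4)2(s) ⇌ 3 Ca^2+(aq) + 2 PO4^3-(aq)
Ksp = [Ca^2+]^3[PO4^3-]^2
Let s = molar solubility. Then [Ca^2+] = 3s and [PO4^3-] = 2s.
Ksp = (3s)^3(2s)^2 = 108s^5
s = (4.37 × 10^-33 / 108)^(1/5) = 1.323 × 10^-7 M
[PO4^3-] = 2s = 2.65 × 10^-7 M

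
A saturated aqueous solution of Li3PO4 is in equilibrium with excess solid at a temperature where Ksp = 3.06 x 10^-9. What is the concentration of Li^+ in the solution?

9.79 × 10^-3 M

Li3PO4(s) ⇌ 3 Li^+ + PO4^3-
Ksp = [Li^+]^3[PO4^3-]
If s mol/L of Li3PO4 dissolves, [Li^+] = 3s and [PO4^3-] = s.
So Ksp = (3s)^3 × s = 27s^4
s^4 = 3.06 x 10^-9 / 27, so s = 3.263 × 10^-3 M
[Li^+] = 3s = 9.79 x 10^-3 M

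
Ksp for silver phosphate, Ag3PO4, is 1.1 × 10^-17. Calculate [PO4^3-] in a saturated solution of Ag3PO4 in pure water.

Ag3PO4(s) ⇌ 3 Ag^+ + PO4^3-
Ksp = [Ag^+]^3[PO4^3-]
If s mol/L of Ag3PO4 dissolves, [Ag^+] = 3s and [PO4^3-] = s.
So Ksp = (3s)^3 × s = 27s^4
s = (1.1 × 10^-17 / 27)^(1/4) = 2.53 × 10^-5 M
[PO4^3-] = s = 2.5 x 10^-5 M

[PO4^3-] ≈ 2.5e-5 M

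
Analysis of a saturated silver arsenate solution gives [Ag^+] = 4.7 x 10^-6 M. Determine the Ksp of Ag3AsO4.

Ag3AsO4(s) ⇌ 3 Ag^+ + AsO4^3-
Stoichiometry gives [AsO4^3-] = (1/3)[Ag^+] = 1.57 x 10^-6 M.
Ksp = [Ag^+]^3[AsO4^3-]
Ksp = (4.7 × 10^-6)^3 × 1.57 x 10^-6 = 1.6 × 10^-22

Ksp ≈ 1.6 × 10^-22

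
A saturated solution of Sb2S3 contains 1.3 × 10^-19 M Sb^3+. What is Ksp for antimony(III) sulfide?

Sb2S3(s) <=> 2 Sb^3+(aq) + 3 S^2-(aq)
Stoichiometry gives [S^2-] = (3/2)[Sb^3+] = 1.95 x 10^-19 M.
Ksp = [Sb^3+]^2[S^2-]^3
Ksp = (1.3 × 10^-19)^2 × (1.95 × 10^-19)^3 = 1.3 × 10^-94

1.3e-94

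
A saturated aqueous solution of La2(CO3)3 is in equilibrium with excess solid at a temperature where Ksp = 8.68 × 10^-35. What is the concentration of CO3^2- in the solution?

[CO3^2-] = 1.81 x 10^-7 M

La2(CO3)3(s) ⇌ 2 La^3+(aq) + 3 CO3^2-(aq)
Ksp = [La^3+]^2[CO3^2-]^3
Let s = molar solubility. Then [La^3+] = 2s and [CO3^2-] = 3s.
Substituting: Ksp = (2s)^2(3s)^3 = 108s^5
s^5 = 8.68 × 10^-35 / 108, so s = 6.040 x 10^-8 M
[CO3^2-] = 3s = 1.81 × 10^-7 M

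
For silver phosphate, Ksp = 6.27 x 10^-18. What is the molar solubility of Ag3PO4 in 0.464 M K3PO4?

s ≈ 7.94e-7 M

Ag3PO4(s) ⇌ 3 Ag^+(aq) + PO4^3-(aq)
Ksp = [Ag^+]^3[PO4^3-]
Let s be the molar solubility in this solution. [Ag^+] = 3s, [PO4^3-] = 0.464 + s ≈ 0.464 (Ksp is small, so little additional dissolves).
Ksp ≈ (3s)^3 × 0.464
s = 7.94 x 10^-7 M
Check: s = 7.9 × 10^-7 ≪ 0.464, so the approximation is valid.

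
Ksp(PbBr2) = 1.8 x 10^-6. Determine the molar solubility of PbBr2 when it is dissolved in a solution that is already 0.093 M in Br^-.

PbBr2(s) <=> Pb^2+(aq) + 2 Br^-(aq)
Ksp = [Pb^2+][Br^-]^2
If s mol/L dissolves here, [Pb^2+] = s, [Br^-] = 0.093 + 2s ≈ 0.093 (common-ion effect: Br^- is already 0.093 M).
Ksp ≈ s × (0.093)^2
s = 2.1 × 10^-4 M
Check: 2s = 4.2 × 10^-4 ≪ 0.093, so the approximation is valid.

2.1e-4 M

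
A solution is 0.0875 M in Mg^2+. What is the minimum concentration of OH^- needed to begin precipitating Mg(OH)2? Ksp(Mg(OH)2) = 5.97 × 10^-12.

Mg(OH)2(s) <=> Mg^2+ + 2 OH^-
Ksp = [Mg^2+][OH^-]^2
Precipitation begins when Q = Ksp. With [Mg^2+] = 0.0875 M:
5.97 × 10^-12 = (0.0875) × [OH^-]^2
[OH^-] = (5.97 × 10^-12 / 8.75 x 10^-2)^(1/2) = 8.26 x 10^-6 M

[OH^-] = 8.26 × 10^-6 M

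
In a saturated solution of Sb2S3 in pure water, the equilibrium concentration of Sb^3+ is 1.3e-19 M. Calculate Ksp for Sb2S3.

Ksp = 1.3 × 10^-94

Sb2S3(s) ⇌ 2 Sb^3+(aq) + 3 S^2-(aq)
Stoichiometry gives [S^2-] = (3/2)[Sb^3+] = 1.95 x 10^-19 M.
Ksp = [Sb^3+]^2[S^2-]^3
Ksp = (1.3 × 10^-19)^2 × (1.95 × 10^-19)^3 = 1.3 x 10^-94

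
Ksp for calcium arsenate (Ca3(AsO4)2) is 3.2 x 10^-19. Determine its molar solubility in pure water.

Ca3(AsO4)2(s) ⇌ 3 Ca^2+(aq) + 2 AsO4^3-(aq)
Ksp = [Ca^2+]^3[AsO4^3-]^2
With molar solubility s: [Ca^2+] = 3s, [AsO4^3-] = 2s.
So Ksp = (3s)^3 × (2s)^2 = 108s^5
s = (3.2 x 10^-19 / 108)^(1/5) = 7.8 × 10^-5 M

s ≈ 7.8 x 10^-5 M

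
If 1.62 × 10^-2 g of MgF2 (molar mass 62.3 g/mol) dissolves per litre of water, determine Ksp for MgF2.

Molar solubility s = (1.62 x 10^-2 g/L) / (62.3 g/mol) = 2.600 x 10^-4 M.
MgF2(s) ⇌ Mg^2+ + 2 F^-
For each mole of MgF2 that dissolves: [Mg^2+] = s, [F^-] = 2s.
Ksp = [Mg^2+][F^-]^2
So Ksp = s × (2s)^2 = 4s^3
Ksp = 4 × (2.600 x 10^-4)^3 = 7.03 × 10^-11

Ksp ≈ 7.03e-11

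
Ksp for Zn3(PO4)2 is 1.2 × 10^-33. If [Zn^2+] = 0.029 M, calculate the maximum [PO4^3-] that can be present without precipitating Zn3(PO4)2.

Zn3(PO4)2(s) <=> 3 Zn^2+ + 2 PO4^3-
Ksp = [Zn^2+]^3[PO4^3-]^2
Precipitation begins when Q = Ksp. With [Zn^2+] = 0.029 M:
1.2 × 10^-33 = (0.029)^3 × [PO4^3-]^2
[PO4^3-] = (1.2 × 10^-33 / 2.44 × 10^-5)^(1/2) = 7.0 x 10^-15 M

[PO4^3-] = 7.0 × 10^-15 M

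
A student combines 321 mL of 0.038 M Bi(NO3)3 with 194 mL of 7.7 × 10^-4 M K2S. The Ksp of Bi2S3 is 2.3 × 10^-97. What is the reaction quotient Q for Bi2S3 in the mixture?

Q ≈ 1.4e-14

Total volume = 321 + 194 = 515 mL.
[Bi^3+] = 3.8 × 10^-2 × (321/515) = 2.37 × 10^-2 M
[S^2-] = 7.7 × 10^-4 × (194/515) = 2.90 × 10^-4 M
Bi2S3(s) ⇌ 2 Bi^3+ + 3 S^2-, so Q = [Bi^3+]^2[S^2-]^3
Q = (2.37 × 10^-2)^2(2.90 × 10^-4)^3 = 1.4 × 10^-14
Q > Ksp, so Bi2S3 will precipitate.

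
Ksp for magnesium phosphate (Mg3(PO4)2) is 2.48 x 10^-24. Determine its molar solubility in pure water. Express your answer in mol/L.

7.45 x 10^-6 M

Mg3(PO4)2(s) ⇌ 3 Mg^2+(aq) + 2 PO4^3-(aq)
Ksp = [Mg^2+]^3[PO4^3-]^2
With molar solubility s: [Mg^2+] = 3s, [PO4^3-] = 2s.
So Ksp = (3s)^3 × (2s)^2 = 108s^5
s^5 = 2.48 x 10^-24 / 108, so s = 7.45 × 10^-6 M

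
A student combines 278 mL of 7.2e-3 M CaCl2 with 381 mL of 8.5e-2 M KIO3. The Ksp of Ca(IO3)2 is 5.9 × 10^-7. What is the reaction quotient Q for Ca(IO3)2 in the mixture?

Q = 7.3 × 10^-6

Total volume = 278 + 381 = 659 mL.
[Ca^2+] = 7.2 x 10^-3 × (278/659) = 3.04 × 10^-3 M
[IO3^-] = 8.5 x 10^-2 × (381/659) = 4.91 x 10^-2 M
Ca(IO3)2(s) ⇌ Ca^2+ + 2 IO3^-, so Q = [Ca^2+][IO3^-]^2
Q = (3.04 x 10^-3)(4.91 × 10^-2)^2 = 7.3 x 10^-6
Q > Ksp, so Ca(IO3)2 will precipitate.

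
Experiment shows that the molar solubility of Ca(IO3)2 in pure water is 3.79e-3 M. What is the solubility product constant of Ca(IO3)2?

Ca(IO3)2(s) <=> Ca^2+ + 2 IO3^-
With molar solubility s: [Ca^2+] = s, [IO3^-] = 2s.
Ksp = [Ca^2+][IO3^-]^2
Ksp = s(2s)^2 = 4s^3
Ksp = 4 × (3.79 × 10^-3)^3 = 2.18 × 10^-7

Ksp = 2.18 × 10^-7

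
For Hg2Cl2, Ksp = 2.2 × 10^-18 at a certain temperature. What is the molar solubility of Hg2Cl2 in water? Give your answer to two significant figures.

Hg2Cl2(s) <=> Hg2^2+ + 2 Cl^-
Ksp = [Hg2^2+][Cl^-]^2
If s mol/L of Hg2Cl2 dissolves, [Hg2^2+] = s and [Cl^-] = 2s.
Ksp = s(2s)^2 = 4s^3
Solving, s = (2.2 × 10^-18/4)^(1/3) = 8.2 × 10^-7 M

s = 8.2e-7 M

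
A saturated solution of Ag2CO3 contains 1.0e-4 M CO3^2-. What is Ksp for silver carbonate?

Ksp ≈ 4.0e-12

Ag2CO3(s) <=> 2 Ag^+ + CO3^2-
Stoichiometry gives [Ag^+] = (2/1)[CO3^2-] = 2.00 × 10^-4 M.
Ksp = [Ag^+]^2[CO3^2-]
Ksp = (2.00 x 10^-4)^2 × 1.0 x 10^-4 = 4.0 x 10^-12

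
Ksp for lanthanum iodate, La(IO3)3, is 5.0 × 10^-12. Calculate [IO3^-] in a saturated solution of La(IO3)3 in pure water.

2.0 × 10^-3 M

La(IO3)3(s) <=> La^3+ + 3 IO3^-
Ksp = [La^3+][IO3^-]^3
For each mole of La(IO3)3 that dissolves: [La^3+] = s, [IO3^-] = 3s.
Substituting: Ksp = s(3s)^3 = 27s^4
s = (5.0 × 10^-12 / 27)^(1/4) = 6.56 × 10^-4 M
[IO3^-] = 3s = 2.0 x 10^-3 M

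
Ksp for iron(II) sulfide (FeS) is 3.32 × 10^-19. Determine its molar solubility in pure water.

s = 5.76 × 10^-10 M

FeS(s) ⇌ Fe^2+ + S^2-
Ksp = [Fe^2+][S^2-]
Let s = molar solubility. Then [Fe^2+] = s and [S^2-] = s.
Ksp = (s)(s) = s^2
s = √(3.32 × 10^-19) = 5.76 × 10^-10 M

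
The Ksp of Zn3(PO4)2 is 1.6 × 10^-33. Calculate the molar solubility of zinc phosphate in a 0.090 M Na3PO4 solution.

s ≈ 1.9 × 10^-11 M

Zn3(PO4)2(s) <=> 3 Zn^2+(aq) + 2 PO4^3-(aq)
Ksp = [Zn^2+]^3[PO4^3-]^2
Let s be the molar solubility in this solution. [Zn^2+] = 3s, [PO4^3-] = 0.090 + 2s ≈ 0.090 (common-ion effect: PO4^3- is already 0.090 M).
Ksp ≈ (3s)^3 × (0.090)^2
s = 1.9 x 10^-11 M
Check: 2s = 3.9 × 10^-11 ≪ 0.090, so the approximation is valid.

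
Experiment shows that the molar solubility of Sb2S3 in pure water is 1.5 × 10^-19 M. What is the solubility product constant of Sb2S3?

8.2 x 10^-93

Sb2S3(s) ⇌ 2 Sb^3+ + 3 S^2-
If s mol/L of Sb2S3 dissolves, [Sb^3+] = 2s and [S^2-] = 3s.
Ksp = [Sb^3+]^2[S^2-]^3
Ksp = (2s)^2(3s)^3 = 108s^5
With s = 1.5 × 10^-19: Ksp = 8.2 x 10^-93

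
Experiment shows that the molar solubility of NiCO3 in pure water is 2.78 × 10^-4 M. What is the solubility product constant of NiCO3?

7.73 × 10^-8

NiCO3(s) ⇌ Ni^2+ + CO3^2-
Let s = molar solubility. Then [Ni^2+] = s and [CO3^2-] = s.
Ksp = [Ni^2+][CO3^2-]
Ksp = s^2
With s = 2.78 x 10^-4: Ksp = 7.73 × 10^-8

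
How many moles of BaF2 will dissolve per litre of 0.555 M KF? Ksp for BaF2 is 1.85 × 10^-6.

BaF2(s) ⇌ Ba^2+(aq) + 2 F^-(aq)
Ksp = [Ba^2+][F^-]^2
Let s be the molar solubility in this solution. [Ba^2+] = s, [F^-] = 0.555 + 2s ≈ 0.555 (Ksp is small, so little additional dissolves).
Ksp ≈ s × (0.555)^2
s = 6.01 x 10^-6 M
Check: 2s = 1.2 × 10^-5 ≪ 0.555, so the approximation is valid.

s = 6.01e-6 M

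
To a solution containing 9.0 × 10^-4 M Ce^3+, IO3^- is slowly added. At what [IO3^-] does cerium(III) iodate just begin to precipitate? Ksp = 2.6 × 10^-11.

[IO3^-] ≈ 3.1e-3 M

Ce(IO3)3(s) ⇌ Ce^3+(aq) + 3 IO3^-(aq)
Ksp = [Ce^3+][IO3^-]^3
Precipitation begins when Q = Ksp. With [Ce^3+] = 9.0 × 10^-4 M:
2.6 × 10^-11 = (9.0 × 10^-4) × [IO3^-]^3
[IO3^-] = (2.6 × 10^-11 / 9.0 × 10^-4)^(1/3) = 3.1 × 10^-3 M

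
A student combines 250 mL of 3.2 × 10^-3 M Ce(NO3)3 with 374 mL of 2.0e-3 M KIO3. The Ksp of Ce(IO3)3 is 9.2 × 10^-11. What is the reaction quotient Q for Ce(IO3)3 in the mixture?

Total volume = 250 + 374 = 624 mL.
[Ce^3+] = 3.2 × 10^-3 × (250/624) = 1.28 × 10^-3 M
[IO3^-] = 2.0 × 10^-3 × (374/624) = 1.20 x 10^-3 M
Ce(IO3)3(s) ⇌ Ce^3+(aq) + 3 IO3^-(aq), so Q = [Ce^3+][IO3^-]^3
Q = (1.28 × 10^-3)(1.20 × 10^-3)^3 = 2.2 x 10^-12
Q < Ksp, so no precipitate of Ce(IO3)3 forms.

Q ≈ 2.2e-12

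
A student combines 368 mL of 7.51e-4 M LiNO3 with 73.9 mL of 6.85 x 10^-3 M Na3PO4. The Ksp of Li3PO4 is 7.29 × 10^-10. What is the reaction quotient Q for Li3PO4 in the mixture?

Total volume = 368 + 73.9 = 441.9 mL.
[Li^+] = 7.51 × 10^-4 × (368/441.9) = 6.254 x 10^-4 M
[PO4^3-] = 6.85 x 10^-3 × (73.9/441.9) = 1.146 × 10^-3 M
Li3PO4(s) <=> 3 Li^+(aq) + PO4^3-(aq), so Q = [Li^+]^3[PO4^3-]
Q = (6.254 × 10^-4)^3(1.146 x 10^-3) = 2.80 × 10^-13
Q < Ksp, so no precipitate of Li3PO4 forms.

2.80 × 10^-13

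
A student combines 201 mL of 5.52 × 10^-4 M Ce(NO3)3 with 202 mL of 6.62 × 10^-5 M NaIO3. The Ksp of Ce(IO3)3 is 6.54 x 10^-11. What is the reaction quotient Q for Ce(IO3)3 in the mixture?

1.01 × 10^-17

Total volume = 201 + 202 = 403 mL.
[Ce^3+] = 5.52 x 10^-4 × (201/403) = 2.753 × 10^-4 M
[IO3^-] = 6.62 × 10^-5 × (202/403) = 3.318 x 10^-5 M
Ce(IO3)3(s) <=> Ce^3+(aq) + 3 IO3^-(aq), so Q = [Ce^3+][IO3^-]^3
Q = (2.753 x 10^-4)(3.318 × 10^-5)^3 = 1.01 × 10^-17
Q < Ksp, so no precipitate of Ce(IO3)3 forms.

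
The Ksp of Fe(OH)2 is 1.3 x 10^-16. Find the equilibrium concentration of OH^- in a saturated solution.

6.4e-6 M

Fe(OH)2(s) ⇌ Fe^2+ + 2 OH^-
Ksp = [Fe^2+][OH^-]^2
With molar solubility s: [Fe^2+] = s, [OH^-] = 2s.
So Ksp = s × (2s)^2 = 4s^3
s = (1.3 x 10^-16 / 4)^(1/3) = 3.19 x 10^-6 M
[OH^-] = 2s = 6.4 x 10^-6 M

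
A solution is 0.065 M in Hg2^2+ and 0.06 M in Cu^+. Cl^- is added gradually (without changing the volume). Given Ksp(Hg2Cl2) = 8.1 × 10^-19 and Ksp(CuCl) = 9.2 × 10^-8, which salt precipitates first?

Hg2Cl2

Each salt begins to precipitate when Q = Ksp, i.e. when [Cl^-] reaches its threshold.
For Hg2Cl2: 8.1 × 10^-19 = 0.065 × [Cl^-]^2  ⇒  [Cl^-] = 3.5 × 10^-9 M.
For CuCl: 9.2 × 10^-8 = 0.06 × [Cl^-]  ⇒  [Cl^-] = 1.5 × 10^-6 M.
The salt with the lower threshold [Cl^-] precipitates first: Hg2Cl2.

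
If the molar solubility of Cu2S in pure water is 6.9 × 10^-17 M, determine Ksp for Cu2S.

Ksp = 1.3 x 10^-48

Cu2S(s) ⇌ 2 Cu^+ + S^2-
If s mol/L of Cu2S dissolves, [Cu^+] = 2s and [S^2-] = s.
Ksp = [Cu^+]^2[S^2-]
Substituting: Ksp = (2s)^2s = 4s^3
Ksp = 4 × (6.9 × 10^-17)^3 = 1.3 × 10^-48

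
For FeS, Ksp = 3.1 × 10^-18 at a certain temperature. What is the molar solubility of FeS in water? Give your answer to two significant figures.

1.8 × 10^-9 M

FeS(s) <=> Fe^2+(aq) + S^2-(aq)
Ksp = [Fe^2+][S^2-]
For each mole of FeS that dissolves: [Fe^2+] = s, [S^2-] = s.
Ksp = (s)(s) = s^2
s = √(3.1 × 10^-18) = 1.8 × 10^-9 M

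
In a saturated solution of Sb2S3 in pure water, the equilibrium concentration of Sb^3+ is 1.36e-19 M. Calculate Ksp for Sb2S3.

Ksp ≈ 1.57 × 10^-94

Sb2S3(s) ⇌ 2 Sb^3+(aq) + 3 S^2-(aq)
Stoichiometry gives [S^2-] = (3/2)[Sb^3+] = 2.040 x 10^-19 M.
Ksp = [Sb^3+]^2[S^2-]^3
Ksp = (1.36 x 10^-19)^2 × (2.040 x 10^-19)^3 = 1.57 × 10^-94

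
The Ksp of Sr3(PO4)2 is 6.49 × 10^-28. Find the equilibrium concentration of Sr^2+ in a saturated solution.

Sr3(PO4)2(s) ⇌ 3 Sr^2+(aq) + 2 PO4^3-(aq)
Ksp = [Sr^2+]^3[PO4^3-]^2
With molar solubility s: [Sr^2+] = 3s, [PO4^3-] = 2s.
So Ksp = (3s)^3 × (2s)^2 = 108s^5
s = (6.49 × 10^-28 / 108)^(1/5) = 1.431 × 10^-6 M
[Sr^2+] = 3s = 4.29 × 10^-6 M

[Sr^2+] = 4.29e-6 M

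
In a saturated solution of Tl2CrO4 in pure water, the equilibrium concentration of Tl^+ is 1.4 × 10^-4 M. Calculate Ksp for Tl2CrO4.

1.4 × 10^-12

Tl2CrO4(s) ⇌ 2 Tl^+(aq) + CrO4^2-(aq)
Stoichiometry gives [CrO4^2-] = (1/2)[Tl^+] = 7.00 × 10^-5 M.
Ksp = [Tl^+]^2[CrO4^2-]
Ksp = (1.4 × 10^-4)^2 × 7.00 x 10^-5 = 1.4 × 10^-12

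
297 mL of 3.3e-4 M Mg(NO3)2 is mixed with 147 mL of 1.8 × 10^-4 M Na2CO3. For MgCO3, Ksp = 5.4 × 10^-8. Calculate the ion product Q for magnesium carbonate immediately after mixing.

Total volume = 297 + 147 = 444 mL.
[Mg^2+] = 3.3 x 10^-4 × (297/444) = 2.21 x 10^-4 M
[CO3^2-] = 1.8 x 10^-4 × (147/444) = 5.96 x 10^-5 M
MgCO3(s) ⇌ Mg^2+ + CO3^2-, so Q = [Mg^2+][CO3^2-]
Q = (2.21 x 10^-4)(5.96 × 10^-5) = 1.3 x 10^-8
Q < Ksp, so no precipitate of MgCO3 forms.

Q ≈ 1.3 x 10^-8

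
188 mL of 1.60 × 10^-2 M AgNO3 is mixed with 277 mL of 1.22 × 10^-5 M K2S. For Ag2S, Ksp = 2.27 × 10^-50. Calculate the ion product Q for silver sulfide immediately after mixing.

Total volume = 188 + 277 = 465 mL.
[Ag^+] = 1.60 × 10^-2 × (188/465) = 6.469 x 10^-3 M
[S^2-] = 1.22 x 10^-5 × (277/465) = 7.268 × 10^-6 M
Ag2S(s) <=> 2 Ag^+(aq) + S^2-(aq), so Q = [Ag^+]^2[S^2-]
Q = (6.469 × 10^-3)^2(7.268 x 10^-6) = 3.04 × 10^-10
Q > Ksp, so Ag2S will precipitate.

Q = 3.04 × 10^-10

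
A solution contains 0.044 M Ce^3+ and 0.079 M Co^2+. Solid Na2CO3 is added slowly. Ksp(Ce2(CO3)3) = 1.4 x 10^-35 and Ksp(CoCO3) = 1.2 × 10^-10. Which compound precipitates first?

Precipitation of each salt starts when its ion product equals its Ksp.
For Ce2(CO3)3: 1.4 x 10^-35 = (0.044)^2 × [CO3^2-]^3  ⇒  [CO3^2-] = 1.9 x 10^-11 M.
For CoCO3: 1.2 × 10^-10 = 0.079 × [CO3^2-]  ⇒  [CO3^2-] = 1.5 × 10^-9 M.
The salt with the lower threshold [CO3^2-] precipitates first: Ce2(CO3)3.

Ce2(CO3)3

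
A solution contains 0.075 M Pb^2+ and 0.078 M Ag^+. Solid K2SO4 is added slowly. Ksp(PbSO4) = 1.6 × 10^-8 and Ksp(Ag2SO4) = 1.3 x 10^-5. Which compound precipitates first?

PbSO4

Precipitation of each salt starts when its ion product equals its Ksp.
For PbSO4: 1.6 × 10^-8 = 0.075 × [SO4^2-]  ⇒  [SO4^2-] = 2.1 × 10^-7 M.
For Ag2SO4: 1.3 x 10^-5 = (0.078)^2 × [SO4^2-]  ⇒  [SO4^2-] = 2.1 x 10^-3 M.
The salt with the lower threshold [SO4^2-] precipitates first: PbSO4.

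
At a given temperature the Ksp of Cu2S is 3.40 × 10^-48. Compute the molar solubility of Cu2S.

9.47 × 10^-17 M

Cu2S(s) <=> 2 Cu^+ + S^2-
Ksp = [Cu^+]^2[S^2-]
If s mol/L of Cu2S dissolves, [Cu^+] = 2s and [S^2-] = s.
So Ksp = (2s)^2 × s = 4s^3
s = (3.40 × 10^-48 / 4)^(1/3) = 9.47 x 10^-17 M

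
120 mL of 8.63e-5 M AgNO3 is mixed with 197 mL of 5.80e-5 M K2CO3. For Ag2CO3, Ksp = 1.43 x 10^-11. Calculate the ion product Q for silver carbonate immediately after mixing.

Q = 3.85e-14

Total volume = 120 + 197 = 317 mL.
[Ag^+] = 8.63 × 10^-5 × (120/317) = 3.267 × 10^-5 M
[CO3^2-] = 5.80 x 10^-5 × (197/317) = 3.604 × 10^-5 M
Ag2CO3(s) ⇌ 2 Ag^+(aq) + CO3^2-(aq), so Q = [Ag^+]^2[CO3^2-]
Q = (3.267 × 10^-5)^2(3.604 × 10^-5) = 3.85 x 10^-14
Q < Ksp, so no precipitate of Ag2CO3 forms.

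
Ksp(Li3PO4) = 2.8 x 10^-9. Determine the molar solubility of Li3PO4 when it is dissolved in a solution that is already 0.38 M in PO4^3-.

s ≈ 6.5 × 10^-4 M

Li3PO4(s) <=> 3 Li^+(aq) + PO4^3-(aq)
Ksp = [Li^+]^3[PO4^3-]
Let s be the molar solubility in this solution. [Li^+] = 3s, [PO4^3-] = 0.38 + s ≈ 0.38 (since the PO4^3- already present dominates).
Ksp ≈ (3s)^3 × 0.38
s = 6.5 × 10^-4 M
Check: s = 6.5 × 10^-4 ≪ 0.38, so the approximation is valid.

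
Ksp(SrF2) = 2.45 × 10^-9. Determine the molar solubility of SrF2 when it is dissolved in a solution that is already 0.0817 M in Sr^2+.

8.66 × 10^-5 M

SrF2(s) ⇌ Sr^2+ + 2 F^-
Ksp = [Sr^2+][F^-]^2
Let s be the molar solubility in this solution. [Sr^2+] = 0.0817 + s ≈ 0.0817, [F^-] = 2s (since the Sr^2+ already present dominates).
Ksp ≈ 0.0817 × (2s)^2
s = 8.66 × 10^-5 M
Check: s = 8.7 x 10^-5 ≪ 0.0817, so the approximation is valid.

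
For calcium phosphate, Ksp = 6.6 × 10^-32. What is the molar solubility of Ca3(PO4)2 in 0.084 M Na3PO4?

Ca3(PO4)2(s) <=> 3 Ca^2+ + 2 PO4^3-
Ksp = [Ca^2+]^3[PO4^3-]^2
If s mol/L dissolves here, [Ca^2+] = 3s, [PO4^3-] = 0.084 + 2s ≈ 0.084 (since PO4^3- from Na3PO4 dominates).
Ksp ≈ (3s)^3 × (0.084)^2
s = 7.0 x 10^-11 M
Check: 2s = 1.4 × 10^-10 ≪ 0.084, so the approximation is valid.

s = 7.0e-11 M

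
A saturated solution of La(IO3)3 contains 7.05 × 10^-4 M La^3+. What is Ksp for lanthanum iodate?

La(IO3)3(s) <=> La^3+(aq) + 3 IO3^-(aq)
Stoichiometry gives [IO3^-] = (3/1)[La^3+] = 2.115 × 10^-3 M.
Ksp = [La^3+][IO3^-]^3
Ksp = 7.05 × 10^-4 × (2.115 × 10^-3)^3 = 6.67 × 10^-12

Ksp ≈ 6.67 × 10^-12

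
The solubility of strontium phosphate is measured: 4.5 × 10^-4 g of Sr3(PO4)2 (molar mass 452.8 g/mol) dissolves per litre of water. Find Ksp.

Ksp ≈ 1.0 × 10^-28

Molar solubility s = (4.5 × 10^-4 g/L) / (452.8 g/mol) = 9.94 × 10^-7 M.
Sr3(PO4)2(s) ⇌ 3 Sr^2+(aq) + 2 PO4^3-(aq)
With molar solubility s: [Sr^2+] = 3s, [PO4^3-] = 2s.
Ksp = [Sr^2+]^3[PO4^3-]^2
Substituting: Ksp = (3s)^3(2s)^2 = 108s^5
Ksp = 108 × (9.94 x 10^-7)^5 = 1.0 x 10^-28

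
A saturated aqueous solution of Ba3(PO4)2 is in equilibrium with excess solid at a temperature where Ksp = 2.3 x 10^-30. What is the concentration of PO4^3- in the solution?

Ba3(PO4)2(s) ⇌ 3 Ba^2+(aq) + 2 PO4^3-(aq)
Ksp = [Ba^2+]^3[PO4^3-]^2
Let s = molar solubility. Then [Ba^2+] = 3s and [PO4^3-] = 2s.
Ksp = (3s)^3(2s)^2 = 108s^5
s^5 = 2.3 x 10^-30 / 108, so s = 4.63 x 10^-7 M
[PO4^3-] = 2s = 9.3 × 10^-7 M

[PO4^3-] ≈ 9.3 × 10^-7 M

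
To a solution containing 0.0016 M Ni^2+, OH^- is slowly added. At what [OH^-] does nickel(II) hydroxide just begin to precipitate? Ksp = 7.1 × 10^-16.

[OH^-] ≈ 6.7e-7 M

Ni(OH)2(s) ⇌ Ni^2+(aq) + 2 OH^-(aq)
Ksp = [Ni^2+][OH^-]^2
Precipitation begins when Q = Ksp. With [Ni^2+] = 0.0016 M:
7.1 × 10^-16 = (0.0016) × [OH^-]^2
[OH^-] = (7.1 × 10^-16 / 1.6 × 10^-3)^(1/2) = 6.7 × 10^-7 M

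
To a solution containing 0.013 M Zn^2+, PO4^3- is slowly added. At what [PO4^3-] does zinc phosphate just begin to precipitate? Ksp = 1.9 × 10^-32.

Zn3(PO4)2(s) ⇌ 3 Zn^2+(aq) + 2 PO4^3-(aq)
Ksp = [Zn^2+]^3[PO4^3-]^2
Precipitation begins when Q = Ksp. With [Zn^2+] = 0.013 M:
1.9 × 10^-32 = (0.013)^3 × [PO4^3-]^2
[PO4^3-] = (1.9 × 10^-32 / 2.20 × 10^-6)^(1/2) = 9.3 x 10^-14 M

[PO4^3-] = 9.3e-14 M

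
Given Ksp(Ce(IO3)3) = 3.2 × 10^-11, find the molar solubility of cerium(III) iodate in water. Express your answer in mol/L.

s = 1.0e-3 M

Ce(IO3)3(s) ⇌ Ce^3+(aq) + 3 IO3^-(aq)
Ksp = [Ce^3+][IO3^-]^3
For each mole of Ce(IO3)3 that dissolves: [Ce^3+] = s, [IO3^-] = 3s.
Substituting: Ksp = s(3s)^3 = 27s^4
s^4 = 3.2 × 10^-11 / 27, so s = 1.0 × 10^-3 M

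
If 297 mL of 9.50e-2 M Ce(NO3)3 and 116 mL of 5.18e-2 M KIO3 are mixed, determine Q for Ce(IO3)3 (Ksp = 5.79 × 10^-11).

Total volume = 297 + 116 = 413 mL.
[Ce^3+] = 9.50 x 10^-2 × (297/413) = 6.832 × 10^-2 M
[IO3^-] = 5.18 × 10^-2 × (116/413) = 1.455 × 10^-2 M
Ce(IO3)3(s) ⇌ Ce^3+(aq) + 3 IO3^-(aq), so Q = [Ce^3+][IO3^-]^3
Q = (6.832 x 10^-2)(1.455 × 10^-2)^3 = 2.10 × 10^-7
Q > Ksp, so Ce(IO3)3 will precipitate.

Q = 2.10 × 10^-7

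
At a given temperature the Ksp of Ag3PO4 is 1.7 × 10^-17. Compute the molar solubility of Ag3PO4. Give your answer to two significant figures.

Ag3PO4(s) <=> 3 Ag^+(aq) + PO4^3-(aq)
Ksp = [Ag^+]^3[PO4^3-]
With molar solubility s: [Ag^+] = 3s, [PO4^3-] = s.
Substituting: Ksp = (3s)^3s = 27s^4
Solving, s = (1.7 × 10^-17/27)^(1/4) = 2.8 x 10^-5 M

s = 2.8 x 10^-5 M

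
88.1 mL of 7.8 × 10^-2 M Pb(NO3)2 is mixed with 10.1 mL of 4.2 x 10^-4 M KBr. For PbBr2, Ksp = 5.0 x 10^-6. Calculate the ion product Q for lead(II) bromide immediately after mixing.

Q = 1.3 x 10^-10

Total volume = 88.1 + 10.1 = 98.2 mL.
[Pb^2+] = 7.8 × 10^-2 × (88.1/98.2) = 7.00 × 10^-2 M
[Br^-] = 4.2 × 10^-4 × (10.1/98.2) = 4.32 × 10^-5 M
PbBr2(s) <=> Pb^2+ + 2 Br^-, so Q = [Pb^2+][Br^-]^2
Q = (7.00 × 10^-2)(4.32 × 10^-5)^2 = 1.3 x 10^-10
Q < Ksp, so no precipitate of PbBr2 forms.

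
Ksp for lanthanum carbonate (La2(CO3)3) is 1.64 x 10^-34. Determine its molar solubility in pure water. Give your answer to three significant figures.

La2(CO3)3(s) <=> 2 La^3+ + 3 CO3^2-
Ksp = [La^3+]^2[CO3^2-]^3
With molar solubility s: [La^3+] = 2s, [CO3^2-] = 3s.
Substituting: Ksp = (2s)^2(3s)^3 = 108s^5
Solving, s = (1.64 x 10^-34/108)^(1/5) = 6.86 × 10^-8 M

s ≈ 6.86 × 10^-8 M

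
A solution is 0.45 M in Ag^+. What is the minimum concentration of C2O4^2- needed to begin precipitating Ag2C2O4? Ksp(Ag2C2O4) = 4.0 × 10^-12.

Ag2C2O4(s) ⇌ 2 Ag^+(aq) + C2O4^2-(aq)
Ksp = [Ag^+]^2[C2O4^2-]
Precipitation begins when Q = Ksp. With [Ag^+] = 0.45 M:
4.0 × 10^-12 = (0.45)^2 × [C2O4^2-]
[C2O4^2-] = (4.0 × 10^-12 / 2.03 x 10^-1) = 2.0 × 10^-11 M

[C2O4^2-] = 2.0 × 10^-11 M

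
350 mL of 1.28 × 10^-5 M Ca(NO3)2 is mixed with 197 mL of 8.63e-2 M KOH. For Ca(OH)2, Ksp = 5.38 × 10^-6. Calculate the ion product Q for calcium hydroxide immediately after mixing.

Total volume = 350 + 197 = 547 mL.
[Ca^2+] = 1.28 × 10^-5 × (350/547) = 8.190 × 10^-6 M
[OH^-] = 8.63 × 10^-2 × (197/547) = 3.108 × 10^-2 M
Ca(OH)2(s) ⇌ Ca^2+(aq) + 2 OH^-(aq), so Q = [Ca^2+][OH^-]^2
Q = (8.190 x 10^-6)(3.108 × 10^-2)^2 = 7.91 × 10^-9
Q < Ksp, so no precipitate of Ca(OH)2 forms.

7.91 × 10^-9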